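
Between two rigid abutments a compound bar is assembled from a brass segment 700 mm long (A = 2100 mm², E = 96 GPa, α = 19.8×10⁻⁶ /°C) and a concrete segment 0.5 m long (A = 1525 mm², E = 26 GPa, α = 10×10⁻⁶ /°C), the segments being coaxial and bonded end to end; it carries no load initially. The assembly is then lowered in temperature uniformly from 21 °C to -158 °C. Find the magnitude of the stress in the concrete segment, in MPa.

σ ≈ 138 MPa (tensile)

Free thermal contraction of the whole bar: Σ αᵢΔT Lᵢ = 19.8×10⁻⁶×179×700 + 10×10⁻⁶×179×500 = 3.376 mm.
The walls prevent any net length change, so an axial force P (same in every segment) develops. Compatibility: P · Σ Lᵢ/(AᵢEᵢ) = δ_free.
The series flexibility is Σ Lᵢ/(AᵢEᵢ) = 700/(2100×96×10³) + 500/(1525×26×10³) = 1.608×10⁻⁵ mm/N.
P = 3.376 / 1.608×10⁻⁵ = 209900 N = 209.9 kN, tensile.
σ_{concrete} = P / A = 209900 / 1525 = 137.6 MPa.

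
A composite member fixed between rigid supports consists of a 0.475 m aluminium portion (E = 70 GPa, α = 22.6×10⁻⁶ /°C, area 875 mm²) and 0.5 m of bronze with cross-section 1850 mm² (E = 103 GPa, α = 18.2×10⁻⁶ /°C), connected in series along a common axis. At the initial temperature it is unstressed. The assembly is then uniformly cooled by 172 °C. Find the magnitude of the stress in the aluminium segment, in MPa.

σ ≈ 376 MPa (tensile)

With the walls removed the bar would change length by δ_free = Σ αᵢΔT Lᵢ = 22.6×10⁻⁶×172×475 + 18.2×10⁻⁶×172×500 = 3.412 mm.
Since the ends are fixed, an axial force P builds up, equal in every segment, with P · Σ Lᵢ/(AᵢEᵢ) = δ_free.
The series flexibility is Σ Lᵢ/(AᵢEᵢ) = 475/(875×70×10³) + 500/(1850×103×10³) = 1.038×10⁻⁵ mm/N.
P = 3.412 / 1.038×10⁻⁵ = 328700 N = 328.7 kN, tensile.
σ_{aluminium} = P / A = 328700 / 875 = 375.7 MPa.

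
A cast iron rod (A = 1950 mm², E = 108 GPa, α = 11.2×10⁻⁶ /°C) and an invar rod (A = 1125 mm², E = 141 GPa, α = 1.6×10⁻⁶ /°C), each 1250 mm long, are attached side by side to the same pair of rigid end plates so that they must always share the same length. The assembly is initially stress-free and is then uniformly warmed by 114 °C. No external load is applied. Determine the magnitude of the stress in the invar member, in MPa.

σ ≈ 88 MPa (tensile)

The cast iron has the larger α, so on heating it would change length more than the invar if both were free. The rigid plates force a common final length, so the cast iron is put into compression and the invar into tension, with equal and opposite forces P (no external load).
Equating the net (thermal + elastic) strains gives |α₁ − α₂|·ΔT = P·[1/(A₁E₁) + 1/(A₂E₂)].
|α₁ − α₂|·ΔT = 9.6×10⁻⁶ × 114 = 0.001094.
1/(A₁E₁) + 1/(A₂E₂) = 1/(1950×108×10³) + 1/(1125×141×10³) = 1.105×10⁻⁸ N⁻¹.
So P = 0.001094 / 1.105×10⁻⁸ = 99.02 kN.
σ_{invar} = P/A₂ = 99020/1125 = 88.02 MPa, tensile.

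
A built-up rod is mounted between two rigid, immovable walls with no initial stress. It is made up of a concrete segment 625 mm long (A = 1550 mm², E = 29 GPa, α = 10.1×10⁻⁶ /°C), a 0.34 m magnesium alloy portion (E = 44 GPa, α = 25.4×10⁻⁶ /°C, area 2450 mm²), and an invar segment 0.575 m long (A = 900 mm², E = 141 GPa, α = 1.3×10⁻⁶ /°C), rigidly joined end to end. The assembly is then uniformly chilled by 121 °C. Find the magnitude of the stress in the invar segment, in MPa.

σ ≈ 97.7 MPa (tensile)

With the walls removed the bar would change length by δ_free = Σ αᵢΔT Lᵢ = 10.1×10⁻⁶×121×625 + 25.4×10⁻⁶×121×340 + 1.3×10⁻⁶×121×575 = 1.899 mm.
The rigid supports impose zero overall length change; the single axial force P common to all segments must satisfy P Σ Lᵢ/(AᵢEᵢ) = δ_free.
The series flexibility is Σ Lᵢ/(AᵢEᵢ) = 625/(1550×29×10³) + 340/(2450×44×10³) + 575/(900×141×10³) = 2.159×10⁻⁵ mm/N.
P = 1.899 / 2.159×10⁻⁵ = 87970 N = 87.97 kN, tensile.
σ_{invar} = P / A = 87970 / 900 = 97.74 MPa.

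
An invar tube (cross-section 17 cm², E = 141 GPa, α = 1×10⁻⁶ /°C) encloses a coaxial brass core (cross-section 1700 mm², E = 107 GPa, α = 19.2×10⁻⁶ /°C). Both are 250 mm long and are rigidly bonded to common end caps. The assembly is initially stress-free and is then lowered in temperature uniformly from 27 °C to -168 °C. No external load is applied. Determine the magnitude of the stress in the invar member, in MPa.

Equilibrium of a rigid end plate with no external load gives equal and opposite internal forces ±P in the two members. Since α_{brass} > α_{invar}, cooling drives the brass into tension and the invar into compression.
Setting the final lengths equal and cancelling L: (α₁ − α₂)ΔT = P/(A₁E₁) + P/(A₂E₂).
|α₁ − α₂|·ΔT = 18.2×10⁻⁶ × 195 = 0.003549.
1/(A₁E₁) + 1/(A₂E₂) = 1/(1700×141×10³) + 1/(1700×107×10³) = 9.669×10⁻⁹ N⁻¹.
So P = 0.003549 / 9.669×10⁻⁹ = 367 kN.
σ_{invar} = P/A₁ = 367000/1700 = 215.9 MPa, compressive.

σ ≈ 216 MPa (compressive)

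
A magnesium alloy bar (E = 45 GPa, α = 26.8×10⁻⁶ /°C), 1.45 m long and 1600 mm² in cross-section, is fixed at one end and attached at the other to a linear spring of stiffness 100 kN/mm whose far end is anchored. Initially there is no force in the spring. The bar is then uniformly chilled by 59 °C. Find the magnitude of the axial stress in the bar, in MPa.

If the spring were absent the bar would shorten by αΔT L = 26.8×10⁻⁶ × 59 × 1450 = 2.293 mm.
Let P be the tensile force in the spring. The bar extends elastically by PL/(AE) and the spring stretches by P/k; together these equal δ_free.
So P = δ_free / [L/(AE) + 1/k] = 2.293 / [ 1450/(1600×45×10³) + 1/(100×10³) ].
P = 2.293 / 3.014×10⁻⁵ = 76070 N.
σ = P/A = 76070/1600 = 47.55 MPa.

σ ≈ 47.5 MPa (tensile)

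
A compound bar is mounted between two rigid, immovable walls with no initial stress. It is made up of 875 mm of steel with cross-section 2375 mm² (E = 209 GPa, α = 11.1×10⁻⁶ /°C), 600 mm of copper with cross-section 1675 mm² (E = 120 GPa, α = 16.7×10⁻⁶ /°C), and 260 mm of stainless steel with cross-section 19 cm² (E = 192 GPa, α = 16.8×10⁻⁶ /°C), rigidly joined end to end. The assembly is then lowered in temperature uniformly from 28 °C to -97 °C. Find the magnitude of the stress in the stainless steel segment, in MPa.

With the walls removed the bar would change length by δ_free = Σ αᵢΔT Lᵢ = 11.1×10⁻⁶×125×875 + 16.7×10⁻⁶×125×600 + 16.8×10⁻⁶×125×260 = 3.013 mm.
The rigid supports impose zero overall length change; the single axial force P common to all segments must satisfy P Σ Lᵢ/(AᵢEᵢ) = δ_free.
Σ Lᵢ/(AᵢEᵢ) = 875/(2375×209×10³) + 600/(1675×120×10³) + 260/(1900×192×10³) = 5.461×10⁻⁶ mm/N.
P = 3.013 / 5.461×10⁻⁶ = 551700 N = 551.7 kN, tensile.
σ_{stainless steel} = P / A = 551700 / 1900 = 290.4 MPa.

σ ≈ 290 MPa (tensile)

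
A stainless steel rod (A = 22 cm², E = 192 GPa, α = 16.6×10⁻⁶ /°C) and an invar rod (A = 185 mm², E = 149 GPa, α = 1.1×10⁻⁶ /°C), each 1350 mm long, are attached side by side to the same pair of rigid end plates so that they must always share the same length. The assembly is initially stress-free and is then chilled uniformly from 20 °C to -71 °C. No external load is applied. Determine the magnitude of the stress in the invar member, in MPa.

σ ≈ 197 MPa (compressive)

Both members must finish at the same length. With the larger α, the stainless steel tends to over-contract; the plates restrain it, putting the stainless steel in tension and the invar in compression. With no external load the two internal forces are equal and opposite, magnitude P.
Equating the net (thermal + elastic) strains gives |α₁ − α₂|·ΔT = P·[1/(A₁E₁) + 1/(A₂E₂)].
|α₁ − α₂|·ΔT = 15.5×10⁻⁶ × 91 = 0.001411.
1/(A₁E₁) + 1/(A₂E₂) = 1/(2200×192×10³) + 1/(185×149×10³) = 3.865×10⁻⁸ N⁻¹.
So P = 0.001411 / 3.865×10⁻⁸ = 36.5 kN.
σ_{invar} = P/A₂ = 36500/185 = 197.3 MPa, compressive.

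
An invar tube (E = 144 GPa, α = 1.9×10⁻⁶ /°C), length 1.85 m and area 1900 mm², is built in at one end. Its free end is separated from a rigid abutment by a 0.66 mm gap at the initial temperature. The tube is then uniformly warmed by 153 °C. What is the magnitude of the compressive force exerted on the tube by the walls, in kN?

Unrestrained expansion: δ_free = αΔT L = 1.9×10⁻⁶ × 153 × 1850 = 0.5378 mm.
This is smaller than the 0.66 mm clearance, so the tube expands freely without reaching the stop — the stress is zero.

P ≈ 0 kN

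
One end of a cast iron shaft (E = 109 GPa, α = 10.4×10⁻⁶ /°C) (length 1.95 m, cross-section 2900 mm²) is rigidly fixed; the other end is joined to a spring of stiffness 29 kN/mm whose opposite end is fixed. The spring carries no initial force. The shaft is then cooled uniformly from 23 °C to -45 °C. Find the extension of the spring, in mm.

δ ≈ 1.17 mm

Free thermal contraction: δ_free = αΔT L = 10.4×10⁻⁶ × 68 × 1950 = 1.379 mm.
Let P be the tensile force in the spring. The shaft extends elastically by PL/(AE) and the spring stretches by P/k; together these equal δ_free.
P [ L/(AE) + 1/k ] = δ_free → P [ 1950/(2900×109×10³) + 1/(29×10³) ] = 1.379.
P = 1.379 / 4.065×10⁻⁵ = 33920 N.
Spring extension = P/k = 33920/(29×10³) = 1.17 mm.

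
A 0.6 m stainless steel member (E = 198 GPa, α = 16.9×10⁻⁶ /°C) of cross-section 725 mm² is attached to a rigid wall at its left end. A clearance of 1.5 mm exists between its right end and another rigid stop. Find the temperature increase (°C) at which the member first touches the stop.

ΔT ≈ 148 °C

The gap closes when αΔT L = 1.5 mm, since the member is still unstressed at that instant.
So ΔT = g/(αL) = 1.5/(16.9×10⁻⁶ × 600) = 147.9 °C.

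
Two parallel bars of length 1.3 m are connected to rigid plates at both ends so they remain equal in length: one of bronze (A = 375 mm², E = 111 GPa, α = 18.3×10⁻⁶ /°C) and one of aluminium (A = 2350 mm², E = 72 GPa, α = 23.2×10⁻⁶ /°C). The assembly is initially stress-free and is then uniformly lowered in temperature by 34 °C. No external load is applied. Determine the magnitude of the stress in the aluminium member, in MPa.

Both members must finish at the same length. With the larger α, the aluminium tends to over-contract; the plates restrain it, putting the aluminium in tension and the bronze in compression. With no external load the two internal forces are equal and opposite, magnitude P.
Compatibility of the two members (thermal + elastic change equal): (α₁ − α₂)ΔT = P·[1/(A₁E₁) + 1/(A₂E₂)].
|α₁ − α₂|·ΔT = 4.9×10⁻⁶ × 34 = 0.0001666.
1/(A₁E₁) + 1/(A₂E₂) = 1/(375×111×10³) + 1/(2350×72×10³) = 2.993×10⁻⁸ N⁻¹.
So P = 0.0001666 / 2.993×10⁻⁸ = 5.566 kN.
σ_{aluminium} = P/A₂ = 5566/2350 = 2.368 MPa, tensile.

σ ≈ 2.37 MPa (tensile)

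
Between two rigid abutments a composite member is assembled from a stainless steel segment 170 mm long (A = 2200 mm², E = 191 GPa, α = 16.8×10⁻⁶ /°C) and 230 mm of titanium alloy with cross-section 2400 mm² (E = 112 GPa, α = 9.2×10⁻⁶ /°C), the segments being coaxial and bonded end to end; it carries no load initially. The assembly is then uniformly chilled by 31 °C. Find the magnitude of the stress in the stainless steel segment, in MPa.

σ ≈ 55.6 MPa (tensile)

Free thermal contraction of the whole bar: Σ αᵢΔT Lᵢ = 16.8×10⁻⁶×31×170 + 9.2×10⁻⁶×31×230 = 0.1541 mm.
Since the ends are fixed, an axial force P builds up, equal in every segment, with P · Σ Lᵢ/(AᵢEᵢ) = δ_free.
The series flexibility is Σ Lᵢ/(AᵢEᵢ) = 170/(2200×191×10³) + 230/(2400×112×10³) = 1.26×10⁻⁶ mm/N.
Hence P = δ_free / Σ(L/AE) = 0.1541/1.26×10⁻⁶ = 122.3 kN (tensile).
σ_{stainless steel} = P / A = 122300 / 2200 = 55.59 MPa.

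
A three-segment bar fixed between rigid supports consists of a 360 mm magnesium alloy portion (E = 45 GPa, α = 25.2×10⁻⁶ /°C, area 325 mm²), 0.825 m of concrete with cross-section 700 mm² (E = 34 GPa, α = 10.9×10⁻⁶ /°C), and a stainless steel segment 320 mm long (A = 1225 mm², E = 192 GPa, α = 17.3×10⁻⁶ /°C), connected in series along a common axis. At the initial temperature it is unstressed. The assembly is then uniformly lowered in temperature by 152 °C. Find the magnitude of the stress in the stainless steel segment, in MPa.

With the walls removed the bar would change length by δ_free = Σ αᵢΔT Lᵢ = 25.2×10⁻⁶×152×360 + 10.9×10⁻⁶×152×825 + 17.3×10⁻⁶×152×320 = 3.587 mm.
The walls prevent any net length change, so an axial force P (same in every segment) develops. Compatibility: P · Σ Lᵢ/(AᵢEᵢ) = δ_free.
Σ Lᵢ/(AᵢEᵢ) = 360/(325×45×10³) + 825/(700×34×10³) + 320/(1225×192×10³) = 6.064×10⁻⁵ mm/N.
P = 3.587 / 6.064×10⁻⁵ = 59160 N = 59.16 kN, tensile.
σ_{stainless steel} = P / A = 59160 / 1225 = 48.29 MPa.

σ ≈ 48.3 MPa (tensile)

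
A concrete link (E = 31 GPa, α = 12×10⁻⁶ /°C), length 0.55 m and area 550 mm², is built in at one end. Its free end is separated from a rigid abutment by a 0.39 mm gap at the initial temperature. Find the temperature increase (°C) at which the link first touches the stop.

The gap closes when αΔT L = 0.39 mm, since the link is still unstressed at that instant.
ΔT = 0.39 / (12×10⁻⁶ × 550) = 59.09 °C.

ΔT ≈ 59.1 °C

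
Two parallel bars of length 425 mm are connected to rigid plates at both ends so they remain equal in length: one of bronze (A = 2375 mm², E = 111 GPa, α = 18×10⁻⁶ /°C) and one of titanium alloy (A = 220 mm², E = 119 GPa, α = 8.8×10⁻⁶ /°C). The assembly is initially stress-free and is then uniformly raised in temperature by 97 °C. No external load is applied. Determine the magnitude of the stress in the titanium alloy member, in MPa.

σ ≈ 96.6 MPa (tensile)

Both members must finish at the same length. With the larger α, the bronze tends to over-expand; the plates restrain it, putting the bronze in compression and the titanium alloy in tension. With no external load the two internal forces are equal and opposite, magnitude P.
Compatibility of the two members (thermal + elastic change equal): (α₁ − α₂)ΔT = P·[1/(A₁E₁) + 1/(A₂E₂)].
|α₁ − α₂|·ΔT = 9.2×10⁻⁶ × 97 = 0.0008924.
1/(A₁E₁) + 1/(A₂E₂) = 1/(2375×111×10³) + 1/(220×119×10³) = 4.199×10⁻⁸ N⁻¹.
So P = 0.0008924 / 4.199×10⁻⁸ = 21.25 kN.
σ_{titanium alloy} = P/A₂ = 21250/220 = 96.6 MPa, tensile.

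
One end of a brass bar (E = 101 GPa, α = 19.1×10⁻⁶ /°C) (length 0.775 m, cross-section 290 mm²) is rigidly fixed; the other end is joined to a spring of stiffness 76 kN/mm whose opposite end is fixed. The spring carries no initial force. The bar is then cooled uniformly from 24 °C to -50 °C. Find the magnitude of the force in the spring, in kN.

P ≈ 27.6 kN

If the spring were absent the bar would shorten by αΔT L = 19.1×10⁻⁶ × 74 × 775 = 1.095 mm.
Let P be the tensile force in the spring. The bar extends elastically by PL/(AE) and the spring stretches by P/k; together these equal δ_free.
So P = δ_free / [L/(AE) + 1/k] = 1.095 / [ 775/(290×101×10³) + 1/(76×10³) ].
P = 1.095 / 3.962×10⁻⁵ = 27650 N.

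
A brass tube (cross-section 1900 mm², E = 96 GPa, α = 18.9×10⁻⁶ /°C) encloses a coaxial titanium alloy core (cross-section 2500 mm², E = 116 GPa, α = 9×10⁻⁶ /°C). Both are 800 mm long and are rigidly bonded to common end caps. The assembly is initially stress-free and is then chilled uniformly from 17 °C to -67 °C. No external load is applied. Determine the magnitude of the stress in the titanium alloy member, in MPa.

Both members must finish at the same length. With the larger α, the brass tends to over-contract; the plates restrain it, putting the brass in tension and the titanium alloy in compression. With no external load the two internal forces are equal and opposite, magnitude P.
Equating the net (thermal + elastic) strains gives |α₁ − α₂|·ΔT = P·[1/(A₁E₁) + 1/(A₂E₂)].
|α₁ − α₂|·ΔT = 9.9×10⁻⁶ × 84 = 0.0008316.
1/(A₁E₁) + 1/(A₂E₂) = 1/(1900×96×10³) + 1/(2500×116×10³) = 8.931×10⁻⁹ N⁻¹.
P = 0.0008316 / 8.931×10⁻⁹ = 93120 N = 93.12 kN.
σ_{titanium alloy} = P/A₂ = 93120/2500 = 37.25 MPa, compressive.

σ ≈ 37.2 MPa (compressive)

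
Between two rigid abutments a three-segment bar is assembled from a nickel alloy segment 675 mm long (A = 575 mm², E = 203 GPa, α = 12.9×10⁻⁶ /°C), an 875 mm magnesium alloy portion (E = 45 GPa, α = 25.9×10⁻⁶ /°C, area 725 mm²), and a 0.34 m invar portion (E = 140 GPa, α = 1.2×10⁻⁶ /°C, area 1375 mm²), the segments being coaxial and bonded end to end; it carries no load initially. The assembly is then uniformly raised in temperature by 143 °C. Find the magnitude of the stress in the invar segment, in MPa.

σ ≈ 96.2 MPa (compressive)

With the walls removed the bar would change length by δ_free = Σ αᵢΔT Lᵢ = 12.9×10⁻⁶×143×675 + 25.9×10⁻⁶×143×875 + 1.2×10⁻⁶×143×340 = 4.544 mm.
The walls prevent any net length change, so an axial force P (same in every segment) develops. Compatibility: P · Σ Lᵢ/(AᵢEᵢ) = δ_free.
The series flexibility is Σ Lᵢ/(AᵢEᵢ) = 675/(575×203×10³) + 875/(725×45×10³) + 340/(1375×140×10³) = 3.437×10⁻⁵ mm/N.
So P = 4.544 / 3.437×10⁻⁵ = 132.2 kN, compressive.
σ_{invar} = P / A = 132200 / 1375 = 96.16 MPa.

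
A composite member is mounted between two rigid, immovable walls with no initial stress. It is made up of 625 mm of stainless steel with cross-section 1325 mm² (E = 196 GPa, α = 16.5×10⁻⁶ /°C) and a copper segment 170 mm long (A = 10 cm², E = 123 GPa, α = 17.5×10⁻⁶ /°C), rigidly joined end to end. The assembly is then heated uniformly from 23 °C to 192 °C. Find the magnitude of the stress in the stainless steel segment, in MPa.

Free thermal expansion of the whole bar: Σ αᵢΔT Lᵢ = 16.5×10⁻⁶×169×625 + 17.5×10⁻⁶×169×170 = 2.246 mm.
Since the ends are fixed, an axial force P builds up, equal in every segment, with P · Σ Lᵢ/(AᵢEᵢ) = δ_free.
Σ Lᵢ/(AᵢEᵢ) = 625/(1325×196×10³) + 170/(1000×123×10³) = 3.789×10⁻⁶ mm/N.
Hence P = δ_free / Σ(L/AE) = 2.246/3.789×10⁻⁶ = 592.7 kN (compressive).
σ_{stainless steel} = P / A = 592700 / 1325 = 447.3 MPa.

σ ≈ 447 MPa (compressive)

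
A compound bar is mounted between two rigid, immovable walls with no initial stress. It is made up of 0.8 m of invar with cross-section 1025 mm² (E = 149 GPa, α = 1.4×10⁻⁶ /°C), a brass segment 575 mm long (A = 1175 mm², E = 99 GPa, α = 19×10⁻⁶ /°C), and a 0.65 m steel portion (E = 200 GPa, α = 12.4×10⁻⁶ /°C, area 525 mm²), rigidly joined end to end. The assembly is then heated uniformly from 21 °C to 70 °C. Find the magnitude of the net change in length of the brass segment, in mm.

|ΔL| ≈ 0.238 mm

If the supports were absent, the total length change would be Σ αᵢΔT Lᵢ = 1.4×10⁻⁶×49×800 + 19×10⁻⁶×49×575 + 12.4×10⁻⁶×49×650 = 0.9851 mm.
Since the ends are fixed, an axial force P builds up, equal in every segment, with P · Σ Lᵢ/(AᵢEᵢ) = δ_free.
Σ Lᵢ/(AᵢEᵢ) = 800/(1025×149×10³) + 575/(1175×99×10³) + 650/(525×200×10³) = 1.637×10⁻⁵ mm/N.
Hence P = δ_free / Σ(L/AE) = 0.9851/1.637×10⁻⁵ = 60.17 kN (compressive).
For the brass segment, free thermal change = 19×10⁻⁶×49×575 = 0.5353 mm and elastic change from P = 60170×575/(1175×99×10³) = 0.2974 mm; these oppose, so the net change is 0.238 mm (segment lengthens).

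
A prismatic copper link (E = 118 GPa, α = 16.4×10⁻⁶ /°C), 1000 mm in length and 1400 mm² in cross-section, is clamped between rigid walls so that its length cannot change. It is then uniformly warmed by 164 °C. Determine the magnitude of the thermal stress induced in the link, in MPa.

σ ≈ 317 MPa (compressive)

With length fixed, the mechanical strain must cancel the thermal strain αΔT = 16.4×10⁻⁶ × 164 = 2689.6×10⁻⁶.
The stress required to suppress this strain is σ = Eε = 118×10³ × 2689.6×10⁻⁶ = 317.4 MPa, compressive since the link is trying to expand.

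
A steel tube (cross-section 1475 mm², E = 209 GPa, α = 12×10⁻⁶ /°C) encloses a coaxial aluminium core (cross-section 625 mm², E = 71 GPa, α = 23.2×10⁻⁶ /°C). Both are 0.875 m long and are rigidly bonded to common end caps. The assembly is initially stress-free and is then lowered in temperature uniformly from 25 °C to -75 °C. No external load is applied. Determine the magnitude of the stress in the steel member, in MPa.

The aluminium has the larger α, so on cooling it would change length more than the steel if both were free. The rigid plates force a common final length, so the aluminium is put into tension and the steel into compression, with equal and opposite forces P (no external load).
Equating the net (thermal + elastic) strains gives |α₁ − α₂|·ΔT = P·[1/(A₁E₁) + 1/(A₂E₂)].
|α₁ − α₂|·ΔT = 11.2×10⁻⁶ × 100 = 0.00112.
1/(A₁E₁) + 1/(A₂E₂) = 1/(1475×209×10³) + 1/(625×71×10³) = 2.578×10⁻⁸ N⁻¹.
So P = 0.00112 / 2.578×10⁻⁸ = 43.45 kN.
σ_{steel} = P/A₁ = 43450/1475 = 29.45 MPa, compressive.

σ ≈ 29.5 MPa (compressive)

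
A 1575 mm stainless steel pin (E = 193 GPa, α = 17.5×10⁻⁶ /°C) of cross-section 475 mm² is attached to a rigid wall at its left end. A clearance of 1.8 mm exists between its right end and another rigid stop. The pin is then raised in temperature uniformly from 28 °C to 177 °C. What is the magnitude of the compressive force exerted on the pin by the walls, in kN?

P ≈ 134 kN

Unrestrained expansion: δ_free = αΔT L = 17.5×10⁻⁶ × 149 × 1575 = 4.107 mm.
After closing the 1.8 mm clearance, 4.107 − 1.8 = 2.307 mm of expansion remains to be suppressed by the wall.
That suppressed elongation corresponds to σ = E·Δ/L = 193×10³ × 2.307/1575 = 282.7 MPa.
P = σA = 282.7 × 475 = 134.3 kN.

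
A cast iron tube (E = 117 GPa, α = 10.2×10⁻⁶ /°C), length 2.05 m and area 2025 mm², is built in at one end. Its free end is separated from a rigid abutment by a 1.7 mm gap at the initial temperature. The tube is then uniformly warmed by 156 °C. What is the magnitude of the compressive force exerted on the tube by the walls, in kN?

Unrestrained expansion: δ_free = αΔT L = 10.2×10⁻⁶ × 156 × 2050 = 3.262 mm.
The gap closes (δ_free > 1.7 mm) and the wall then resists a further 3.262 − 1.7 = 1.562 mm of expansion.
So σ = E(δ_free − g)/L = 117×10³ × 1.562/2050 = 89.15 MPa.
Force on the wall = σA = 89.15 × 2025 mm² = 180.5 kN.

P ≈ 181 kN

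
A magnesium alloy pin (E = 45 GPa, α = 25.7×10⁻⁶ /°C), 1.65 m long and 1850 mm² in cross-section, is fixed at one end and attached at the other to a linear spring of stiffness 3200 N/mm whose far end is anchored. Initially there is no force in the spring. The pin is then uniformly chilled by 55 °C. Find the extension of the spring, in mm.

δ ≈ 2.19 mm

Free thermal contraction: δ_free = αΔT L = 25.7×10⁻⁶ × 55 × 1650 = 2.332 mm.
Let P be the tensile force in the spring. The pin extends elastically by PL/(AE) and the spring stretches by P/k; together these equal δ_free.
So P = δ_free / [L/(AE) + 1/k] = 2.332 / [ 1650/(1850×45×10³) + 1/(3200) ].
P = 2.332 / 0.0003323 = 7018 N.
Spring extension = P/k = 7018/(3200) = 2.193 mm.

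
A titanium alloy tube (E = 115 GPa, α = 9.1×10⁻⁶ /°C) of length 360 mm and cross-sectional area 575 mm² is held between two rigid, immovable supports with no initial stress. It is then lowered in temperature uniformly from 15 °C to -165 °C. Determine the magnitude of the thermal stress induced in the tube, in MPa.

The supports are rigid, so the total axial strain is zero. The restrained thermal strain is ε = αΔT = 9.1×10⁻⁶ × 180 = 1638×10⁻⁶.
The stress required to suppress this strain is σ = Eε = 115×10³ × 1638×10⁻⁶ = 188.4 MPa, tensile since the tube is trying to contract.

σ ≈ 188 MPa (tensile)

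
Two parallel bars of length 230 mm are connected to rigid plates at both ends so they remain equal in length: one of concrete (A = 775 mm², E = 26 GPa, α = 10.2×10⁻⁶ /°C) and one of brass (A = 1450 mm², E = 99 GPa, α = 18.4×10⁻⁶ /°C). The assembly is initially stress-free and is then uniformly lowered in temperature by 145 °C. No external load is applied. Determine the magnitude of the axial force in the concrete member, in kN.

Equilibrium of a rigid end plate with no external load gives equal and opposite internal forces ±P in the two members. Since α_{brass} > α_{concrete}, cooling drives the brass into tension and the concrete into compression.
Equating the net (thermal + elastic) strains gives |α₁ − α₂|·ΔT = P·[1/(A₁E₁) + 1/(A₂E₂)].
|α₁ − α₂|·ΔT = 8.2×10⁻⁶ × 145 = 0.001189.
1/(A₁E₁) + 1/(A₂E₂) = 1/(775×26×10³) + 1/(1450×99×10³) = 5.659×10⁻⁸ N⁻¹.
P = 0.001189 / 5.659×10⁻⁸ = 21010 N = 21.01 kN.

P ≈ 21 kN (compressive in the concrete)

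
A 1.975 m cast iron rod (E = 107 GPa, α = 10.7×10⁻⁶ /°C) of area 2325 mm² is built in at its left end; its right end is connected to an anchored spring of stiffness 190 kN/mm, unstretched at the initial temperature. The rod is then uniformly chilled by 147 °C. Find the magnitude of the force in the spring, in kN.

Free thermal contraction: δ_free = αΔT L = 10.7×10⁻⁶ × 147 × 1975 = 3.106 mm.
Let P be the tensile force in the spring. The rod extends elastically by PL/(AE) and the spring stretches by P/k; together these equal δ_free.
P [ L/(AE) + 1/k ] = δ_free → P [ 1975/(2325×107×10³) + 1/(190×10³) ] = 3.106.
P = 3.106 / 1.32×10⁻⁵ = 235300 N.

P ≈ 235 kN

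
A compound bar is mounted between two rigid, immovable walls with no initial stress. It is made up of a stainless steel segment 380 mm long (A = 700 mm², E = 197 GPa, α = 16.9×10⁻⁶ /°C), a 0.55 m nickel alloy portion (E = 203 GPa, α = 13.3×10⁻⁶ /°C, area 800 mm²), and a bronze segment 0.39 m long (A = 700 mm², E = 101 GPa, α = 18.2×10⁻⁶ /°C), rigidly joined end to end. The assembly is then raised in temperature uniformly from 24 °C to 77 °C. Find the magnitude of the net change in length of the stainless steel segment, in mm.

Free thermal expansion of the whole bar: Σ αᵢΔT Lᵢ = 16.9×10⁻⁶×53×380 + 13.3×10⁻⁶×53×550 + 18.2×10⁻⁶×53×390 = 1.104 mm.
Since the ends are fixed, an axial force P builds up, equal in every segment, with P · Σ Lᵢ/(AᵢEᵢ) = δ_free.
The series flexibility is Σ Lᵢ/(AᵢEᵢ) = 380/(700×197×10³) + 550/(800×203×10³) + 390/(700×101×10³) = 1.166×10⁻⁵ mm/N.
P = 1.104 / 1.166×10⁻⁵ = 94720 N = 94.72 kN, compressive.
For the stainless steel segment, free thermal change = 16.9×10⁻⁶×53×380 = 0.3404 mm and elastic change from P = 94720×380/(700×197×10³) = 0.261 mm; these oppose, so the net change is 0.0794 mm (segment lengthens).

|ΔL| ≈ 0.0794 mm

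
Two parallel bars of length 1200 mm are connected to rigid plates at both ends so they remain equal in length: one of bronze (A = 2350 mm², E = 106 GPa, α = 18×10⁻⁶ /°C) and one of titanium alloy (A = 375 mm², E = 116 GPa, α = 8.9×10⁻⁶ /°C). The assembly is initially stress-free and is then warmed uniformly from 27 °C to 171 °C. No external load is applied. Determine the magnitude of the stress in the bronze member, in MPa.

σ ≈ 20.7 MPa (compressive)

Both members must finish at the same length. With the larger α, the bronze tends to over-expand; the plates restrain it, putting the bronze in compression and the titanium alloy in tension. With no external load the two internal forces are equal and opposite, magnitude P.
Setting the final lengths equal and cancelling L: (α₁ − α₂)ΔT = P/(A₁E₁) + P/(A₂E₂).
|α₁ − α₂|·ΔT = 9.1×10⁻⁶ × 144 = 0.00131.
1/(A₁E₁) + 1/(A₂E₂) = 1/(2350×106×10³) + 1/(375×116×10³) = 2.7×10⁻⁸ N⁻¹.
So P = 0.00131 / 2.7×10⁻⁸ = 48.53 kN.
σ_{bronze} = P/A₁ = 48530/2350 = 20.65 MPa, compressive.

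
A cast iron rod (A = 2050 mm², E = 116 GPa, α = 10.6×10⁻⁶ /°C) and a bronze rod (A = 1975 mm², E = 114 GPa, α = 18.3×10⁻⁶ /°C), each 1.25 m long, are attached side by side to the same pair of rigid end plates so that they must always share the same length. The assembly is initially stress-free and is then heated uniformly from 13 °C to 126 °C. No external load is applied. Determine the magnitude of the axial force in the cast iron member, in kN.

P ≈ 101 kN (tensile in the cast iron)

Both members must finish at the same length. With the larger α, the bronze tends to over-expand; the plates restrain it, putting the bronze in compression and the cast iron in tension. With no external load the two internal forces are equal and opposite, magnitude P.
Equating the net (thermal + elastic) strains gives |α₁ − α₂|·ΔT = P·[1/(A₁E₁) + 1/(A₂E₂)].
|α₁ − α₂|·ΔT = 7.7×10⁻⁶ × 113 = 0.0008701.
1/(A₁E₁) + 1/(A₂E₂) = 1/(2050×116×10³) + 1/(1975×114×10³) = 8.647×10⁻⁹ N⁻¹.
So P = 0.0008701 / 8.647×10⁻⁹ = 100.6 kN.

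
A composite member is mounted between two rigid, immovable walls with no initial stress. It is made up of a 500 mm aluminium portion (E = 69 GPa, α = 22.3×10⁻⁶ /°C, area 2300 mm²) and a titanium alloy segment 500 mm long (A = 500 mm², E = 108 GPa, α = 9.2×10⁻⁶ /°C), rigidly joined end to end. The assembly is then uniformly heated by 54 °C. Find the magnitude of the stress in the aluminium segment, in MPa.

With the walls removed the bar would change length by δ_free = Σ αᵢΔT Lᵢ = 22.3×10⁻⁶×54×500 + 9.2×10⁻⁶×54×500 = 0.8505 mm.
The rigid supports impose zero overall length change; the single axial force P common to all segments must satisfy P Σ Lᵢ/(AᵢEᵢ) = δ_free.
Σ Lᵢ/(AᵢEᵢ) = 500/(2300×69×10³) + 500/(500×108×10³) = 1.241×10⁻⁵ mm/N.
So P = 0.8505 / 1.241×10⁻⁵ = 68.53 kN, compressive.
σ_{aluminium} = P / A = 68530 / 2300 = 29.8 MPa.

σ ≈ 29.8 MPa (compressive)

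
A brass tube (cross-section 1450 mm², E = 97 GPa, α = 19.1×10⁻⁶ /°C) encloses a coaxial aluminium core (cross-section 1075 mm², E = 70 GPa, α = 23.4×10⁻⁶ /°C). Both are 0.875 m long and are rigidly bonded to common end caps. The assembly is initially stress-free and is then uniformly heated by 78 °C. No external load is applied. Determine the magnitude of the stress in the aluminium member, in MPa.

Equilibrium of a rigid end plate with no external load gives equal and opposite internal forces ±P in the two members. Since α_{aluminium} > α_{brass}, heating drives the aluminium into compression and the brass into tension.
Equating the net (thermal + elastic) strains gives |α₁ − α₂|·ΔT = P·[1/(A₁E₁) + 1/(A₂E₂)].
|α₁ − α₂|·ΔT = 4.3×10⁻⁶ × 78 = 0.0003354.
1/(A₁E₁) + 1/(A₂E₂) = 1/(1450×97×10³) + 1/(1075×70×10³) = 2.04×10⁻⁸ N⁻¹.
So P = 0.0003354 / 2.04×10⁻⁸ = 16.44 kN.
σ_{aluminium} = P/A₂ = 16440/1075 = 15.29 MPa, compressive.

σ ≈ 15.3 MPa (compressive)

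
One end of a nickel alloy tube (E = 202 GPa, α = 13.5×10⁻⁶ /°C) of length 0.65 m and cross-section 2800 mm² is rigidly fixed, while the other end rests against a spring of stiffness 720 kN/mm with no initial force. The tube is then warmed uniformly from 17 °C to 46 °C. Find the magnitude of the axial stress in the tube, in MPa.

σ ≈ 35.8 MPa (compressive)

The unrestrained thermal change is αΔT L = 13.5×10⁻⁶ × 29 × 650 = 0.2545 mm.
Let P be the compressive force at the spring. The tube shortens elastically by PL/(AE) and the spring compresses by P/k; together these equal δ_free.
P [ L/(AE) + 1/k ] = δ_free → P [ 650/(2800×202×10³) + 1/(720×10³) ] = 0.2545.
P = 0.2545 / 2.538×10⁻⁶ = 100300 N.
σ = P/A = 100300/2800 = 35.81 MPa.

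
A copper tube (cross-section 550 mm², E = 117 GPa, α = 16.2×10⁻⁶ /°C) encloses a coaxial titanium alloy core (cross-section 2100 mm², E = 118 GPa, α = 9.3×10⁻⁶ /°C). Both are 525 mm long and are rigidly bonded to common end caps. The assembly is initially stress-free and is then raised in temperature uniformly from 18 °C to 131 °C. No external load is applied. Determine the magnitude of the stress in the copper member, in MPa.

σ ≈ 72.4 MPa (compressive)

The copper has the larger α, so on heating it would change length more than the titanium alloy if both were free. The rigid plates force a common final length, so the copper is put into compression and the titanium alloy into tension, with equal and opposite forces P (no external load).
Equating the net (thermal + elastic) strains gives |α₁ − α₂|·ΔT = P·[1/(A₁E₁) + 1/(A₂E₂)].
|α₁ − α₂|·ΔT = 6.9×10⁻⁶ × 113 = 0.0007797.
1/(A₁E₁) + 1/(A₂E₂) = 1/(550×117×10³) + 1/(2100×118×10³) = 1.958×10⁻⁸ N⁻¹.
So P = 0.0007797 / 1.958×10⁻⁸ = 39.83 kN.
σ_{copper} = P/A₁ = 39830/550 = 72.42 MPa, compressive.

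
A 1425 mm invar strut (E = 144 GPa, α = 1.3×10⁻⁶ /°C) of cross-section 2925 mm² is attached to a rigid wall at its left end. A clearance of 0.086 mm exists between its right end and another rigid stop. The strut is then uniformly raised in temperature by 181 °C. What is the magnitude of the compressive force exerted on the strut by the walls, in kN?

P ≈ 73.7 kN

Free thermal elongation = αΔT L = 1.3×10⁻⁶ × 181 × 1425 = 0.3353 mm.
After closing the 0.086 mm clearance, 0.3353 − 0.086 = 0.2493 mm of expansion remains to be suppressed by the wall.
Compatibility: PL/(AE) = 0.2493 mm, so σ = P/A = E × (0.2493/1425) = 25.19 MPa.
Force on the wall = σA = 25.19 × 2925 mm² = 73.69 kN.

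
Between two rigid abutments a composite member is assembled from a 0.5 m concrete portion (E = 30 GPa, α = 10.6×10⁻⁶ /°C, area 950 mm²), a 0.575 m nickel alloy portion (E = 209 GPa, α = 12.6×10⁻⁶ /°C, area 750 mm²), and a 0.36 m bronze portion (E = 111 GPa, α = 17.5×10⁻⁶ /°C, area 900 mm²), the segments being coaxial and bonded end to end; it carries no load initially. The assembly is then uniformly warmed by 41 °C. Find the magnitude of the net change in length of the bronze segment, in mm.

If the supports were absent, the total length change would be Σ αᵢΔT Lᵢ = 10.6×10⁻⁶×41×500 + 12.6×10⁻⁶×41×575 + 17.5×10⁻⁶×41×360 = 0.7726 mm.
The walls prevent any net length change, so an axial force P (same in every segment) develops. Compatibility: P · Σ Lᵢ/(AᵢEᵢ) = δ_free.
Σ Lᵢ/(AᵢEᵢ) = 500/(950×30×10³) + 575/(750×209×10³) + 360/(900×111×10³) = 2.482×10⁻⁵ mm/N.
Hence P = δ_free / Σ(L/AE) = 0.7726/2.482×10⁻⁵ = 31.14 kN (compressive).
For the bronze segment, free thermal change = 17.5×10⁻⁶×41×360 = 0.2583 mm and elastic change from P = 31140×360/(900×111×10³) = 0.1122 mm; these oppose, so the net change is 0.146 mm (segment lengthens).

|ΔL| ≈ 0.146 mm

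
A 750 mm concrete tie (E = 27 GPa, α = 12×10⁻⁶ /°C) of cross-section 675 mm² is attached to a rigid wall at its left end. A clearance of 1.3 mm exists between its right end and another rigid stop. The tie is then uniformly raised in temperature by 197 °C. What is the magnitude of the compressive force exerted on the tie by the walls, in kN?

Unrestrained expansion: δ_free = αΔT L = 12×10⁻⁶ × 197 × 750 = 1.773 mm.
After closing the 1.3 mm clearance, 1.773 − 1.3 = 0.473 mm of expansion remains to be suppressed by the wall.
So σ = E(δ_free − g)/L = 27×10³ × 0.473/750 = 17.03 MPa.
P = σA = 17.03 × 675 = 11.49 kN.

P ≈ 11.5 kN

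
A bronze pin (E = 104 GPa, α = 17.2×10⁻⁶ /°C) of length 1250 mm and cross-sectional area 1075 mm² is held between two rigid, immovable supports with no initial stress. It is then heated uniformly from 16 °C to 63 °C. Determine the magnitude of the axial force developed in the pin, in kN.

With zero net strain, σ = E·αΔT = 104 GPa × 17.2×10⁻⁶ × 47 = 84.07 MPa.
Then P = σA = 84.07 × 1075 mm² = 90.38 kN, compressive.

P ≈ 90.4 kN (compressive)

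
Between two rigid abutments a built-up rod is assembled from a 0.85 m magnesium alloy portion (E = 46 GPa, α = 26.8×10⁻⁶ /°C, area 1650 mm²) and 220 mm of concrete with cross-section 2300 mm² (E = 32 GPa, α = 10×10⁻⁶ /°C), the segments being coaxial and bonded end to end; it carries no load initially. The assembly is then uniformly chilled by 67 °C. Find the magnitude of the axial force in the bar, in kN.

P ≈ 118 kN (tensile)

Free thermal contraction of the whole bar: Σ αᵢΔT Lᵢ = 26.8×10⁻⁶×67×850 + 10×10⁻⁶×67×220 = 1.674 mm.
The walls prevent any net length change, so an axial force P (same in every segment) develops. Compatibility: P · Σ Lᵢ/(AᵢEᵢ) = δ_free.
The series flexibility is Σ Lᵢ/(AᵢEᵢ) = 850/(1650×46×10³) + 220/(2300×32×10³) = 1.419×10⁻⁵ mm/N.
Hence P = δ_free / Σ(L/AE) = 1.674/1.419×10⁻⁵ = 118 kN (tensile).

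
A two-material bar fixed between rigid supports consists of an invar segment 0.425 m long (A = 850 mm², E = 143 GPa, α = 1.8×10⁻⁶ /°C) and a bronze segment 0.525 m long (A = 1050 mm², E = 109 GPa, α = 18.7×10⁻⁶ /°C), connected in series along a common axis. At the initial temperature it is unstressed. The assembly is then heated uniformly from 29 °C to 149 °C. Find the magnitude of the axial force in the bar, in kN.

P ≈ 157 kN (compressive)

If the supports were absent, the total length change would be Σ αᵢΔT Lᵢ = 1.8×10⁻⁶×120×425 + 18.7×10⁻⁶×120×525 = 1.27 mm.
Since the ends are fixed, an axial force P builds up, equal in every segment, with P · Σ Lᵢ/(AᵢEᵢ) = δ_free.
Σ Lᵢ/(AᵢEᵢ) = 425/(850×143×10³) + 525/(1050×109×10³) = 8.084×10⁻⁶ mm/N.
P = 1.27 / 8.084×10⁻⁶ = 157100 N = 157.1 kN, compressive.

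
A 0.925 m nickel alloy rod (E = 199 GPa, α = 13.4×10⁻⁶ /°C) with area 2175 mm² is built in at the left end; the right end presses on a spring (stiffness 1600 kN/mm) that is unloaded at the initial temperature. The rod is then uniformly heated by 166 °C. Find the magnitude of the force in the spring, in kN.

P ≈ 745 kN

Free thermal expansion: δ_free = αΔT L = 13.4×10⁻⁶ × 166 × 925 = 2.058 mm.
With a force P in the spring, the elastic change of the rod is PL/(AE) and that of the spring is P/k; compatibility requires their sum to equal δ_free.
P [ L/(AE) + 1/k ] = δ_free → P [ 925/(2175×199×10³) + 1/(1600×10³) ] = 2.058.
P = 2.058 / 2.762×10⁻⁶ = 744900 N.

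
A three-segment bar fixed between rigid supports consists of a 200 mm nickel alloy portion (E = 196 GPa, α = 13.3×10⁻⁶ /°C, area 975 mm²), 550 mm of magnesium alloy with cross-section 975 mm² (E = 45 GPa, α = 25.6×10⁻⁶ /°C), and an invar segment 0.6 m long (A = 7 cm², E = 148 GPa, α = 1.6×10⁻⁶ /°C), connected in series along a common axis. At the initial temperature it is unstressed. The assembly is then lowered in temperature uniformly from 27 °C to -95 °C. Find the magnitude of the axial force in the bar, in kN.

P ≈ 111 kN (tensile)

Free thermal contraction of the whole bar: Σ αᵢΔT Lᵢ = 13.3×10⁻⁶×122×200 + 25.6×10⁻⁶×122×550 + 1.6×10⁻⁶×122×600 = 2.159 mm.
Since the ends are fixed, an axial force P builds up, equal in every segment, with P · Σ Lᵢ/(AᵢEᵢ) = δ_free.
Σ Lᵢ/(AᵢEᵢ) = 200/(975×196×10³) + 550/(975×45×10³) + 600/(700×148×10³) = 1.937×10⁻⁵ mm/N.
P = 2.159 / 1.937×10⁻⁵ = 111500 N = 111.5 kN, tensile.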